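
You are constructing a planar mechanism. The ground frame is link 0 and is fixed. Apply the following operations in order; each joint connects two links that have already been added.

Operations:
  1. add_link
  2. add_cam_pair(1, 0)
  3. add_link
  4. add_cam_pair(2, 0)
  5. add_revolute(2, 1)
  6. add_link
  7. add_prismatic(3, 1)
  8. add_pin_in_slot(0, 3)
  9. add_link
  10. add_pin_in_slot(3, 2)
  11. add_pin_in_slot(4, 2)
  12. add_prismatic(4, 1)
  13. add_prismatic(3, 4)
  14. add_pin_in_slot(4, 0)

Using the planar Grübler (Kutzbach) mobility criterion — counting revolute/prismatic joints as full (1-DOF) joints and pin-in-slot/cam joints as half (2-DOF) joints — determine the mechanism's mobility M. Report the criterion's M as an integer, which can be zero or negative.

L=1 J1=0 J2=0
add link → L=2 J1=0 J2=0
C@1,0 dof=2 J2 → L=2 J1=0 J2=1
add link → L=3 J1=0 J2=1
C@2,0 dof=2 J2 → L=3 J1=0 J2=2
R@2,1 dof=1 J1 → L=3 J1=1 J2=2
add link → L=4 J1=1 J2=2
P@3,1 dof=1 J1 → L=4 J1=2 J2=2
PS@0,3 dof=2 J2 → L=4 J1=2 J2=3
add link → L=5 J1=2 J2=3
PS@3,2 dof=2 J2 → L=5 J1=2 J2=4
PS@4,2 dof=2 J2 → L=5 J1=2 J2=5
P@4,1 dof=1 J1 → L=5 J1=3 J2=5
P@3,4 dof=1 J1 → L=5 J1=4 J2=5
PS@4,0 dof=2 J2 → L=5 J1=4 J2=6
M=3(L−1)−2J1−J2=3·4−2·4−6=-2

M = -2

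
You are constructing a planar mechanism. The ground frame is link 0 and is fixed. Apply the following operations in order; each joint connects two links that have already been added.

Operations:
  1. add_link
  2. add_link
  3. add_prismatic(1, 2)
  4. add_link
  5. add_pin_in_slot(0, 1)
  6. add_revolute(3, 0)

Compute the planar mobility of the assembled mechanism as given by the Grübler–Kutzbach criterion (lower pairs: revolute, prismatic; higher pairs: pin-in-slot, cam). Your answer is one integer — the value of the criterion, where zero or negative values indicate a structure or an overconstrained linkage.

M = 4

L=1 J1=0 J2=0
add link → L=2 J1=0 J2=0
add link → L=3 J1=0 J2=0
P@1,2 dof=1 J1 → L=3 J1=1 J2=0
add link → L=4 J1=1 J2=0
PS@0,1 dof=2 J2 → L=4 J1=1 J2=1
R@3,0 dof=1 J1 → L=4 J1=2 J2=1
M=3(L−1)−2J1−J2=3·3−2·2−1=4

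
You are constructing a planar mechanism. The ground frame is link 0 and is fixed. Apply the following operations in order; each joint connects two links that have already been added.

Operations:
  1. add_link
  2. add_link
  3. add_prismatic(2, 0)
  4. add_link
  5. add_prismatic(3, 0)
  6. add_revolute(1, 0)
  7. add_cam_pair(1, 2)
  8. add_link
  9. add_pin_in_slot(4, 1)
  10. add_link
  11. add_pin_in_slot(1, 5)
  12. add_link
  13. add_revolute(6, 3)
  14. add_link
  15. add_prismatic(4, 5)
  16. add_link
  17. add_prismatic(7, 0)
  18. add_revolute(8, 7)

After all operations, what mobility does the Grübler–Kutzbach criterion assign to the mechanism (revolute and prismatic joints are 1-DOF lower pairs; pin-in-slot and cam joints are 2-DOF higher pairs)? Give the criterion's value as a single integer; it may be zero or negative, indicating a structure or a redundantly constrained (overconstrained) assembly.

M = 7

ground; <1,0,0>
#1 <2,0,0>
#2 <3,0,0>
P:2↔0 J1 <3,1,0>
#3 <4,1,0>
P:3↔0 J1 <4,2,0>
R:1↔0 J1 <4,3,0>
C:1↔2 J2 <4,3,1>
#4 <5,3,1>
PS:4↔1 J2 <5,3,2>
#5 <6,3,2>
PS:1↔5 J2 <6,3,3>
#6 <7,3,3>
R:6↔3 J1 <7,4,3>
#7 <8,4,3>
P:4↔5 J1 <8,5,3>
#8 <9,5,3>
P:7↔0 J1 <9,6,3>
R:8↔7 J1 <9,7,3>
3×8 − 2×7 − 1×3 = 7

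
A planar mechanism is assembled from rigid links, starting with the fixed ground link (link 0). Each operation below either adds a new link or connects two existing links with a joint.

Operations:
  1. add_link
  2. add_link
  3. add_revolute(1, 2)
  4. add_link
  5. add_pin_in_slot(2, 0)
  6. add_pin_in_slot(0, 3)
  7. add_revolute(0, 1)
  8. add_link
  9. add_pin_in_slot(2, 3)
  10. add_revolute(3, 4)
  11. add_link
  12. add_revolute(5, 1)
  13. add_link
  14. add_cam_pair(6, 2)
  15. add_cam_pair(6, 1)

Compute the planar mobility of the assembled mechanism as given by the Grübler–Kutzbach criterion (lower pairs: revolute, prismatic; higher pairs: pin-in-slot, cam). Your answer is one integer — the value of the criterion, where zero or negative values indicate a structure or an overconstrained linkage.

link 0 = ground. State L|J1|J2 = 1|0|0
+link1  2|0|0
+link2  3|0|0
R(1,2) f=1→J1  3|1|0
+link3  4|1|0
PS(2,0) f=2→J2  4|1|1
PS(0,3) f=2→J2  4|1|2
R(0,1) f=1→J1  4|2|2
+link4  5|2|2
PS(2,3) f=2→J2  5|2|3
R(3,4) f=1→J1  5|3|3
+link5  6|3|3
R(5,1) f=1→J1  6|4|3
+link6  7|4|3
C(6,2) f=2→J2  7|4|4
C(6,1) f=2→J2  7|4|5
M = 3(7−1)−2·4−5 = 18−8−5 = 5

M = 5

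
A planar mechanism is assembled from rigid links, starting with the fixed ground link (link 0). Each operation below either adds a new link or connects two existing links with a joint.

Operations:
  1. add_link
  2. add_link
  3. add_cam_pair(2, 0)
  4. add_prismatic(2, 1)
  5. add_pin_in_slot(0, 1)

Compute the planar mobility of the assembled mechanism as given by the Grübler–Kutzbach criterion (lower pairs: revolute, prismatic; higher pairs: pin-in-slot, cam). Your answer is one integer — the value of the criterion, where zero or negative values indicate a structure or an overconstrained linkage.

L=1 J1=0 J2=0
add link → L=2 J1=0 J2=0
add link → L=3 J1=0 J2=0
C@2,0 dof=2 J2 → L=3 J1=0 J2=1
P@2,1 dof=1 J1 → L=3 J1=1 J2=1
PS@0,1 dof=2 J2 → L=3 J1=1 J2=2
M=3(L−1)−2J1−J2=3·2−2·1−2=2

M = 2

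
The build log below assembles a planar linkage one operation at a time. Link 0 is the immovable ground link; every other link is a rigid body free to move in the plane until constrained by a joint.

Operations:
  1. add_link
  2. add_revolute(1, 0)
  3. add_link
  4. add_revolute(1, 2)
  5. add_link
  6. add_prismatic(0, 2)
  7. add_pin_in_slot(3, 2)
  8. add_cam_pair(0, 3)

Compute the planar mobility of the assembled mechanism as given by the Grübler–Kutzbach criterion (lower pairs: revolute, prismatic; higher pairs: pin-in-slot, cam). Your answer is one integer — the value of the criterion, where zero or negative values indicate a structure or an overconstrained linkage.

(L,J1,J2)=(1,0,0); link0 fixed
link1: (2,0,0)
R 1-0 [J1]: (2,1,0)
link2: (3,1,0)
R 1-2 [J1]: (3,2,0)
link3: (4,2,0)
P 0-2 [J1]: (4,3,0)
PS 3-2 [J2]: (4,3,1)
C 0-3 [J2]: (4,3,2)
Grübler: 3·3 − 2·3 − 2 = 1

M = 1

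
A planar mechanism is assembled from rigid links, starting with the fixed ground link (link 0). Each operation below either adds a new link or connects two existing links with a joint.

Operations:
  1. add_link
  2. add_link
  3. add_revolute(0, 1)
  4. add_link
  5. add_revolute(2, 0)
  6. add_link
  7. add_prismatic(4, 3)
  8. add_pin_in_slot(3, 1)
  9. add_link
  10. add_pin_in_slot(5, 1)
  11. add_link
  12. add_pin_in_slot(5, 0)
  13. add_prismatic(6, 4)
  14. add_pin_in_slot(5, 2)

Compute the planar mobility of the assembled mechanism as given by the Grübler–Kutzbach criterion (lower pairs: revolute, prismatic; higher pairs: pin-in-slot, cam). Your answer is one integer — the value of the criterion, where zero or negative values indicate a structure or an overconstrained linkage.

[1;0;0] (link 0 is ground)
L+ [2;0;0]
L+ [3;0;0]
R(0,1)∈J1 [3;1;0]
L+ [4;1;0]
R(2,0)∈J1 [4;2;0]
L+ [5;2;0]
P(4,3)∈J1 [5;3;0]
PS(3,1)∈J2 [5;3;1]
L+ [6;3;1]
PS(5,1)∈J2 [6;3;2]
L+ [7;3;2]
PS(5,0)∈J2 [7;3;3]
P(6,4)∈J1 [7;4;3]
PS(5,2)∈J2 [7;4;4]
mobility = 18 − 8 − 4 = 6

M = 6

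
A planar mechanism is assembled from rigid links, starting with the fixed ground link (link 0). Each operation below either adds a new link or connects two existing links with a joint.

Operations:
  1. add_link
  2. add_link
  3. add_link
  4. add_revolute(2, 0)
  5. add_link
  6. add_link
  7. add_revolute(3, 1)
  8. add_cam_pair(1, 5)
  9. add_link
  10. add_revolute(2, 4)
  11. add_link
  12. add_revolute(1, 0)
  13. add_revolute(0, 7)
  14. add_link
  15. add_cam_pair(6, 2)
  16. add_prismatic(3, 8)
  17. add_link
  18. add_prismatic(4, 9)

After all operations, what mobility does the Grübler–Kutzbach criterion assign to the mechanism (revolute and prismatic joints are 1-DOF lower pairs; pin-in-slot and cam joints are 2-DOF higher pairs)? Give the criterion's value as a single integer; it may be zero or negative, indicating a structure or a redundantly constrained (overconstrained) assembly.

[1;0;0] (link 0 is ground)
L+ [2;0;0]
L+ [3;0;0]
L+ [4;0;0]
R(2,0)∈J1 [4;1;0]
L+ [5;1;0]
L+ [6;1;0]
R(3,1)∈J1 [6;2;0]
C(1,5)∈J2 [6;2;1]
L+ [7;2;1]
R(2,4)∈J1 [7;3;1]
L+ [8;3;1]
R(1,0)∈J1 [8;4;1]
R(0,7)∈J1 [8;5;1]
L+ [9;5;1]
C(6,2)∈J2 [9;5;2]
P(3,8)∈J1 [9;6;2]
L+ [10;6;2]
P(4,9)∈J1 [10;7;2]
mobility = 27 − 14 − 2 = 11

M = 11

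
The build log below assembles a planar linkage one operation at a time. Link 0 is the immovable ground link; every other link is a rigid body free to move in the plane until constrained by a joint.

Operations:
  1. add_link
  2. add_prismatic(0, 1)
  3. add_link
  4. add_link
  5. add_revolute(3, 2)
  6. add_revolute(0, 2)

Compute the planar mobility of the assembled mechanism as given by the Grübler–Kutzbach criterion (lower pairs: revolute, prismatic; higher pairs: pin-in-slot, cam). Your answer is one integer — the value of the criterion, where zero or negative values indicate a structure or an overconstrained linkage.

M = 3

link 0 = ground. State L|J1|J2 = 1|0|0
+link1  2|0|0
P(0,1) f=1→J1  2|1|0
+link2  3|1|0
+link3  4|1|0
R(3,2) f=1→J1  4|2|0
R(0,2) f=1→J1  4|3|0
M = 3(4−1)−2·3−0 = 9−6−0 = 3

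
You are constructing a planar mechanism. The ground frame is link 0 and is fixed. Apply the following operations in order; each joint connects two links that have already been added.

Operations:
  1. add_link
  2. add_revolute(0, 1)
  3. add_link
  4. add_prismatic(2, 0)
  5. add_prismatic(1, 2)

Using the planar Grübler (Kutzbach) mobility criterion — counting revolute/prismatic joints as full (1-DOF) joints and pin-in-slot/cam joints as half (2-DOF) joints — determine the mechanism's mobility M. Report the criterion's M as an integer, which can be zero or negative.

(L,J1,J2)=(1,0,0); link0 fixed
link1: (2,0,0)
R 0-1 [J1]: (2,1,0)
link2: (3,1,0)
P 2-0 [J1]: (3,2,0)
P 1-2 [J1]: (3,3,0)
Grübler: 3·2 − 2·3 − 0 = 0

M = 0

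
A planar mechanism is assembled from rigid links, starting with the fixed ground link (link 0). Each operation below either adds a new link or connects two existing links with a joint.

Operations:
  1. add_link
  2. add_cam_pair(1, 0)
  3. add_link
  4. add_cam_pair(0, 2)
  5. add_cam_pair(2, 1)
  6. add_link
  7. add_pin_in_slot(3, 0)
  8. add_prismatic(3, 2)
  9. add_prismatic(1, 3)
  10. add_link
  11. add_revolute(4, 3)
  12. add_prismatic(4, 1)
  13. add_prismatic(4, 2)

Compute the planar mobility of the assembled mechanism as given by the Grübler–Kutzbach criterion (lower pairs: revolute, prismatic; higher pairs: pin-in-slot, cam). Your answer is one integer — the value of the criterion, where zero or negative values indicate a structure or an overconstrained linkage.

L=1 J1=0 J2=0
add link → L=2 J1=0 J2=0
C@1,0 dof=2 J2 → L=2 J1=0 J2=1
add link → L=3 J1=0 J2=1
C@0,2 dof=2 J2 → L=3 J1=0 J2=2
C@2,1 dof=2 J2 → L=3 J1=0 J2=3
add link → L=4 J1=0 J2=3
PS@3,0 dof=2 J2 → L=4 J1=0 J2=4
P@3,2 dof=1 J1 → L=4 J1=1 J2=4
P@1,3 dof=1 J1 → L=4 J1=2 J2=4
add link → L=5 J1=2 J2=4
R@4,3 dof=1 J1 → L=5 J1=3 J2=4
P@4,1 dof=1 J1 → L=5 J1=4 J2=4
P@4,2 dof=1 J1 → L=5 J1=5 J2=4
M=3(L−1)−2J1−J2=3·4−2·5−4=-2

M = -2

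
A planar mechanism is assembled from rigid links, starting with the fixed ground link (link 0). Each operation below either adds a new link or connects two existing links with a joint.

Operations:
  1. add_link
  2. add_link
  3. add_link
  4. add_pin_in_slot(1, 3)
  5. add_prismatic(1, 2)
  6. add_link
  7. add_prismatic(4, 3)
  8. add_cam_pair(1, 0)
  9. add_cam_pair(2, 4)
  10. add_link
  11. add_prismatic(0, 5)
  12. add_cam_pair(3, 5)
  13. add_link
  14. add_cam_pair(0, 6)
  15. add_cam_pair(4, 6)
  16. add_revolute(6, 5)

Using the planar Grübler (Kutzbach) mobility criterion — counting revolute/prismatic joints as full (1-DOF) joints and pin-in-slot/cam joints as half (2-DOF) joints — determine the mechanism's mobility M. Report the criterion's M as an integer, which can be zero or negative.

M = 4

ground; <1,0,0>
#1 <2,0,0>
#2 <3,0,0>
#3 <4,0,0>
PS:1↔3 J2 <4,0,1>
P:1↔2 J1 <4,1,1>
#4 <5,1,1>
P:4↔3 J1 <5,2,1>
C:1↔0 J2 <5,2,2>
C:2↔4 J2 <5,2,3>
#5 <6,2,3>
P:0↔5 J1 <6,3,3>
C:3↔5 J2 <6,3,4>
#6 <7,3,4>
C:0↔6 J2 <7,3,5>
C:4↔6 J2 <7,3,6>
R:6↔5 J1 <7,4,6>
3×6 − 2×4 − 1×6 = 4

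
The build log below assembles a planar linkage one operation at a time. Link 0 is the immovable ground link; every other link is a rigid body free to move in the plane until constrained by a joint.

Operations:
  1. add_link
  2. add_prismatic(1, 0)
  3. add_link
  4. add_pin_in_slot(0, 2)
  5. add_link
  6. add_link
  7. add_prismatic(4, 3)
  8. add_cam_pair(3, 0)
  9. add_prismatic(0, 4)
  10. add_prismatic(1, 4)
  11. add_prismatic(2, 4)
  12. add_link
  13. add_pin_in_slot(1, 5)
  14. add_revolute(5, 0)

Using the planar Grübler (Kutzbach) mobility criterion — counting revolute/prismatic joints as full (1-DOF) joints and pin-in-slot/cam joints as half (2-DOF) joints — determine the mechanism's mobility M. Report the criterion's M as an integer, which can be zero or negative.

M = 0

(L,J1,J2)=(1,0,0); link0 fixed
link1: (2,0,0)
P 1-0 [J1]: (2,1,0)
link2: (3,1,0)
PS 0-2 [J2]: (3,1,1)
link3: (4,1,1)
link4: (5,1,1)
P 4-3 [J1]: (5,2,1)
C 3-0 [J2]: (5,2,2)
P 0-4 [J1]: (5,3,2)
P 1-4 [J1]: (5,4,2)
P 2-4 [J1]: (5,5,2)
link5: (6,5,2)
PS 1-5 [J2]: (6,5,3)
R 5-0 [J1]: (6,6,3)
Grübler: 3·5 − 2·6 − 3 = 0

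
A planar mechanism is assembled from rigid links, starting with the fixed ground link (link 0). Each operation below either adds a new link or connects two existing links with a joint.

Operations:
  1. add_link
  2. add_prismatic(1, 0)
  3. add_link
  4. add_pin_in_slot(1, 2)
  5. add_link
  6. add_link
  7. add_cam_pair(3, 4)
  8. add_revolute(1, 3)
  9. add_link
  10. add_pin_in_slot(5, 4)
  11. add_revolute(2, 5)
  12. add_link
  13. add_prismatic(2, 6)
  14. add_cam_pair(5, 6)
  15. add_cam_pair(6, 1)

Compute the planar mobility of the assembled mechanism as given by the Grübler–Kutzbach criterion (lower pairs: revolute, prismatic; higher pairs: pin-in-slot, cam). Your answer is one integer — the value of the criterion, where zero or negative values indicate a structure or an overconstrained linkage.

link 0 = ground. State L|J1|J2 = 1|0|0
+link1  2|0|0
P(1,0) f=1→J1  2|1|0
+link2  3|1|0
PS(1,2) f=2→J2  3|1|1
+link3  4|1|1
+link4  5|1|1
C(3,4) f=2→J2  5|1|2
R(1,3) f=1→J1  5|2|2
+link5  6|2|2
PS(5,4) f=2→J2  6|2|3
R(2,5) f=1→J1  6|3|3
+link6  7|3|3
P(2,6) f=1→J1  7|4|3
C(5,6) f=2→J2  7|4|4
C(6,1) f=2→J2  7|4|5
M = 3(7−1)−2·4−5 = 18−8−5 = 5

M = 5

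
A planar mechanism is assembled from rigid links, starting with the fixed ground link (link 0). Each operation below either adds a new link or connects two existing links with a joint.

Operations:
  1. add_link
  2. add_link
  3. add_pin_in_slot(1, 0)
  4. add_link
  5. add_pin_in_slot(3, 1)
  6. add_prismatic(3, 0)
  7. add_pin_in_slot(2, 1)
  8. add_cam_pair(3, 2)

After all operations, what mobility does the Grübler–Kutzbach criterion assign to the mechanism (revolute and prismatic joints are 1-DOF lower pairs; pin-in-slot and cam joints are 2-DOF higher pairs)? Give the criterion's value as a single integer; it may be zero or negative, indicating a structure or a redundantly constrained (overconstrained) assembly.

L=1 J1=0 J2=0
add link → L=2 J1=0 J2=0
add link → L=3 J1=0 J2=0
PS@1,0 dof=2 J2 → L=3 J1=0 J2=1
add link → L=4 J1=0 J2=1
PS@3,1 dof=2 J2 → L=4 J1=0 J2=2
P@3,0 dof=1 J1 → L=4 J1=1 J2=2
PS@2,1 dof=2 J2 → L=4 J1=1 J2=3
C@3,2 dof=2 J2 → L=4 J1=1 J2=4
M=3(L−1)−2J1−J2=3·3−2·1−4=3

M = 3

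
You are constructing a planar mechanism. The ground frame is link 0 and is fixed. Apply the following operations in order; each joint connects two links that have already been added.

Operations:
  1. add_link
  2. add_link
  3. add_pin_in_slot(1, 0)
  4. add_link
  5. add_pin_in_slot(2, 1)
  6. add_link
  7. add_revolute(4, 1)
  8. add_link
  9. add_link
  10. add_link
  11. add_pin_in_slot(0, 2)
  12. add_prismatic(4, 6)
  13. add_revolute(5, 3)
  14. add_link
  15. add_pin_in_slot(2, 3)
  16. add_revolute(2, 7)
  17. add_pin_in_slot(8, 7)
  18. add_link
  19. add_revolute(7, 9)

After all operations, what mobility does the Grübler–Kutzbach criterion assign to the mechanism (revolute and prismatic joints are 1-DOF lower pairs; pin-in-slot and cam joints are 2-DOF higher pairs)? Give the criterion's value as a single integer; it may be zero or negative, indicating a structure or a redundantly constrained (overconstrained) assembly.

M = 12

[1;0;0] (link 0 is ground)
L+ [2;0;0]
L+ [3;0;0]
PS(1,0)∈J2 [3;0;1]
L+ [4;0;1]
PS(2,1)∈J2 [4;0;2]
L+ [5;0;2]
R(4,1)∈J1 [5;1;2]
L+ [6;1;2]
L+ [7;1;2]
L+ [8;1;2]
PS(0,2)∈J2 [8;1;3]
P(4,6)∈J1 [8;2;3]
R(5,3)∈J1 [8;3;3]
L+ [9;3;3]
PS(2,3)∈J2 [9;3;4]
R(2,7)∈J1 [9;4;4]
PS(8,7)∈J2 [9;4;5]
L+ [10;4;5]
R(7,9)∈J1 [10;5;5]
mobility = 27 − 10 − 5 = 12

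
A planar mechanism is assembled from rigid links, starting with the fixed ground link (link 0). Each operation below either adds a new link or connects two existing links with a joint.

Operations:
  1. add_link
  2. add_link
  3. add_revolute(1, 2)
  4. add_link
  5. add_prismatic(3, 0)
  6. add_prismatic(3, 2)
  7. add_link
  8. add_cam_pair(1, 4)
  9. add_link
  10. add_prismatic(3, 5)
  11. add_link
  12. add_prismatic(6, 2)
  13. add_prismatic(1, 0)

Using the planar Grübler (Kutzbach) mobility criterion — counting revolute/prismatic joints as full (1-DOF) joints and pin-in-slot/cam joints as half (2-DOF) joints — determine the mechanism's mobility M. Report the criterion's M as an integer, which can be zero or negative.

[1;0;0] (link 0 is ground)
L+ [2;0;0]
L+ [3;0;0]
R(1,2)∈J1 [3;1;0]
L+ [4;1;0]
P(3,0)∈J1 [4;2;0]
P(3,2)∈J1 [4;3;0]
L+ [5;3;0]
C(1,4)∈J2 [5;3;1]
L+ [6;3;1]
P(3,5)∈J1 [6;4;1]
L+ [7;4;1]
P(6,2)∈J1 [7;5;1]
P(1,0)∈J1 [7;6;1]
mobility = 18 − 12 − 1 = 5

M = 5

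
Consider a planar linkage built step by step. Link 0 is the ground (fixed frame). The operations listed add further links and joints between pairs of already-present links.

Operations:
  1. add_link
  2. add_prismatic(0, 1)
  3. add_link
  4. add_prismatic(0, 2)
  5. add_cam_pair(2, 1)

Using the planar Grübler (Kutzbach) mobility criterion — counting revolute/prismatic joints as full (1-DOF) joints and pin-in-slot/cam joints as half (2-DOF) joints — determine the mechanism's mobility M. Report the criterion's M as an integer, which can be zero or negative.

M = 1

[1;0;0] (link 0 is ground)
L+ [2;0;0]
P(0,1)∈J1 [2;1;0]
L+ [3;1;0]
P(0,2)∈J1 [3;2;0]
C(2,1)∈J2 [3;2;1]
mobility = 6 − 4 − 1 = 1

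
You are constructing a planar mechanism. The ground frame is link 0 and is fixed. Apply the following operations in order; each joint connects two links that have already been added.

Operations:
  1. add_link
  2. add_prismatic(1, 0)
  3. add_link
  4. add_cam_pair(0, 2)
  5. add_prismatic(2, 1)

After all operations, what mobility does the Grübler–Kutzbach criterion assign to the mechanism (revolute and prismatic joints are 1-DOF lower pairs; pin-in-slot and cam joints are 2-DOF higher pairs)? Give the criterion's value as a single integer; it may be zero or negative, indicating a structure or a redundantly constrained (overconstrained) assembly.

M = 1

ground; <1,0,0>
#1 <2,0,0>
P:1↔0 J1 <2,1,0>
#2 <3,1,0>
C:0↔2 J2 <3,1,1>
P:2↔1 J1 <3,2,1>
3×2 − 2×2 − 1×1 = 1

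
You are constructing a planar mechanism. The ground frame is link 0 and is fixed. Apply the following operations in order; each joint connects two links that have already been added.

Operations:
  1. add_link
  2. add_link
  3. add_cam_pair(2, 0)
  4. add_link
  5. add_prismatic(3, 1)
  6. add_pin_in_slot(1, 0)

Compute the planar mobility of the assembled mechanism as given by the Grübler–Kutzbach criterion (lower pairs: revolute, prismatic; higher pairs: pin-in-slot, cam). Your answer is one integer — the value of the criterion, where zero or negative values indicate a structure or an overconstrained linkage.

(L,J1,J2)=(1,0,0); link0 fixed
link1: (2,0,0)
link2: (3,0,0)
C 2-0 [J2]: (3,0,1)
link3: (4,0,1)
P 3-1 [J1]: (4,1,1)
PS 1-0 [J2]: (4,1,2)
Grübler: 3·3 − 2·1 − 2 = 5

M = 5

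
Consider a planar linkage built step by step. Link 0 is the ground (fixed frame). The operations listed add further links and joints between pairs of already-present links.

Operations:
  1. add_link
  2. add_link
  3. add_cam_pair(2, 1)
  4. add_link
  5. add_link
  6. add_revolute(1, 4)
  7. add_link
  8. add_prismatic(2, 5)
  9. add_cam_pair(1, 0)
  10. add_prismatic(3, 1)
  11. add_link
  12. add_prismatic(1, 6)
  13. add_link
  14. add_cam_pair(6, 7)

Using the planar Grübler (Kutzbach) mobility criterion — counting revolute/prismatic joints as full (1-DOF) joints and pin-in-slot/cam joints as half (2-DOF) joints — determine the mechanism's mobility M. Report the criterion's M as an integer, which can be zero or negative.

M = 10

ground; <1,0,0>
#1 <2,0,0>
#2 <3,0,0>
C:2↔1 J2 <3,0,1>
#3 <4,0,1>
#4 <5,0,1>
R:1↔4 J1 <5,1,1>
#5 <6,1,1>
P:2↔5 J1 <6,2,1>
C:1↔0 J2 <6,2,2>
P:3↔1 J1 <6,3,2>
#6 <7,3,2>
P:1↔6 J1 <7,4,2>
#7 <8,4,2>
C:6↔7 J2 <8,4,3>
3×7 − 2×4 − 1×3 = 10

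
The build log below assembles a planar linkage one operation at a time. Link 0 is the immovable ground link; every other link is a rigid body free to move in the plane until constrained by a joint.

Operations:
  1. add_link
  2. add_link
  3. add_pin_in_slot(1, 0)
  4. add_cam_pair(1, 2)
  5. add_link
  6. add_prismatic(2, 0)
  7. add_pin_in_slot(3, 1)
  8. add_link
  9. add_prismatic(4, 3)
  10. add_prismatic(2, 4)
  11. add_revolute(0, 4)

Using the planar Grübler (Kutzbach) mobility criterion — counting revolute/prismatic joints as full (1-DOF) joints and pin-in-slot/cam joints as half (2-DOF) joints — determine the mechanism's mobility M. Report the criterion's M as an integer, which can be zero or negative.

M = 1

L=1 J1=0 J2=0
add link → L=2 J1=0 J2=0
add link → L=3 J1=0 J2=0
PS@1,0 dof=2 J2 → L=3 J1=0 J2=1
C@1,2 dof=2 J2 → L=3 J1=0 J2=2
add link → L=4 J1=0 J2=2
P@2,0 dof=1 J1 → L=4 J1=1 J2=2
PS@3,1 dof=2 J2 → L=4 J1=1 J2=3
add link → L=5 J1=1 J2=3
P@4,3 dof=1 J1 → L=5 J1=2 J2=3
P@2,4 dof=1 J1 → L=5 J1=3 J2=3
R@0,4 dof=1 J1 → L=5 J1=4 J2=3
M=3(L−1)−2J1−J2=3·4−2·4−3=1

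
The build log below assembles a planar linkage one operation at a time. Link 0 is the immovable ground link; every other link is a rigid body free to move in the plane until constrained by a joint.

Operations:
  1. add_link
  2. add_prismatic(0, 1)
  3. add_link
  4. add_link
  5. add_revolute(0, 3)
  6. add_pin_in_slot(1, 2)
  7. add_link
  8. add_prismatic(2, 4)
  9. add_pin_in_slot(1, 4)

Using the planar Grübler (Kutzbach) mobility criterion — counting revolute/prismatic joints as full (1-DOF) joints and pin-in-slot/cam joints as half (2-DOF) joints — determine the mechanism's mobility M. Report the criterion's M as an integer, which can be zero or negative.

link 0 = ground. State L|J1|J2 = 1|0|0
+link1  2|0|0
P(0,1) f=1→J1  2|1|0
+link2  3|1|0
+link3  4|1|0
R(0,3) f=1→J1  4|2|0
PS(1,2) f=2→J2  4|2|1
+link4  5|2|1
P(2,4) f=1→J1  5|3|1
PS(1,4) f=2→J2  5|3|2
M = 3(5−1)−2·3−2 = 12−6−2 = 4

M = 4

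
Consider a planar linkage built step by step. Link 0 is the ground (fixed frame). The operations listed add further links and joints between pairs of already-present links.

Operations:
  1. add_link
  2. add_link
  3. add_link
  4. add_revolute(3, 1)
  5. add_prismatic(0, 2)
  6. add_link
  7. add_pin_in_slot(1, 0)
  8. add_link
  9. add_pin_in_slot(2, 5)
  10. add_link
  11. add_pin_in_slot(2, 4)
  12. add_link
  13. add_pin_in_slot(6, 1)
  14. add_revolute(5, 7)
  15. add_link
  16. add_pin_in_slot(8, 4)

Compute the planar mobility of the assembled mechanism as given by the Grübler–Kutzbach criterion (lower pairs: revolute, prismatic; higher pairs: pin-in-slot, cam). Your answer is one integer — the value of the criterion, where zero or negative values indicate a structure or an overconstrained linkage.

M = 13

L=1 J1=0 J2=0
add link → L=2 J1=0 J2=0
add link → L=3 J1=0 J2=0
add link → L=4 J1=0 J2=0
R@3,1 dof=1 J1 → L=4 J1=1 J2=0
P@0,2 dof=1 J1 → L=4 J1=2 J2=0
add link → L=5 J1=2 J2=0
PS@1,0 dof=2 J2 → L=5 J1=2 J2=1
add link → L=6 J1=2 J2=1
PS@2,5 dof=2 J2 → L=6 J1=2 J2=2
add link → L=7 J1=2 J2=2
PS@2,4 dof=2 J2 → L=7 J1=2 J2=3
add link → L=8 J1=2 J2=3
PS@6,1 dof=2 J2 → L=8 J1=2 J2=4
R@5,7 dof=1 J1 → L=8 J1=3 J2=4
add link → L=9 J1=3 J2=4
PS@8,4 dof=2 J2 → L=9 J1=3 J2=5
M=3(L−1)−2J1−J2=3·8−2·3−5=13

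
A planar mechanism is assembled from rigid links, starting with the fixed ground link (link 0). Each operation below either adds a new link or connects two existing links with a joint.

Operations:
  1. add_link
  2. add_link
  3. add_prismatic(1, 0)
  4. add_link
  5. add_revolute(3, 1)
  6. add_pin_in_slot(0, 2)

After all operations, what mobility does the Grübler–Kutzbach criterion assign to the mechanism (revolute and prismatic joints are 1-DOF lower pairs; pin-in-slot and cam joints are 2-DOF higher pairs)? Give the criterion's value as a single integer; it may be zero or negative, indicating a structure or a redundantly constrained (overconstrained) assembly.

ground; <1,0,0>
#1 <2,0,0>
#2 <3,0,0>
P:1↔0 J1 <3,1,0>
#3 <4,1,0>
R:3↔1 J1 <4,2,0>
PS:0↔2 J2 <4,2,1>
3×3 − 2×2 − 1×1 = 4

M = 4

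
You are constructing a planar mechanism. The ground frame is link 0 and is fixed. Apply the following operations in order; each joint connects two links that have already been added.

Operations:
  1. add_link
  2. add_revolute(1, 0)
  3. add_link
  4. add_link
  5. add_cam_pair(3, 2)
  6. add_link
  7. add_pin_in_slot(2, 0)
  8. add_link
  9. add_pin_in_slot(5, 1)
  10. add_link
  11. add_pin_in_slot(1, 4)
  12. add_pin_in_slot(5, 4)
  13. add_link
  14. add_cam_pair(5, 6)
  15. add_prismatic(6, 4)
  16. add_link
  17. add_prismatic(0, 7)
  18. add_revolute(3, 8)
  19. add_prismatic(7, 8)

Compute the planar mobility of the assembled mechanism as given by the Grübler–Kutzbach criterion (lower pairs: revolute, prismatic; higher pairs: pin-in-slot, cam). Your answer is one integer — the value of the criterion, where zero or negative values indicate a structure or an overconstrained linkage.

[1;0;0] (link 0 is ground)
L+ [2;0;0]
R(1,0)∈J1 [2;1;0]
L+ [3;1;0]
L+ [4;1;0]
C(3,2)∈J2 [4;1;1]
L+ [5;1;1]
PS(2,0)∈J2 [5;1;2]
L+ [6;1;2]
PS(5,1)∈J2 [6;1;3]
L+ [7;1;3]
PS(1,4)∈J2 [7;1;4]
PS(5,4)∈J2 [7;1;5]
L+ [8;1;5]
C(5,6)∈J2 [8;1;6]
P(6,4)∈J1 [8;2;6]
L+ [9;2;6]
P(0,7)∈J1 [9;3;6]
R(3,8)∈J1 [9;4;6]
P(7,8)∈J1 [9;5;6]
mobility = 24 − 10 − 6 = 8

M = 8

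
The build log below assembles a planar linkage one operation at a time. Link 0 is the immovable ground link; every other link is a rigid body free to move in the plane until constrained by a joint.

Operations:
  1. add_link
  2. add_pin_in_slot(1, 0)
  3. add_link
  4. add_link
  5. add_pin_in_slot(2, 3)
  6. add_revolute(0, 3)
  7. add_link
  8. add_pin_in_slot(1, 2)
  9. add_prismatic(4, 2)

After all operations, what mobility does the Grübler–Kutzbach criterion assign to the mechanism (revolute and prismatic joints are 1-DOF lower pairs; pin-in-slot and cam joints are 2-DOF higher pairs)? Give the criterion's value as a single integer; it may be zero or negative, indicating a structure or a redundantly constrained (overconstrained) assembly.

(L,J1,J2)=(1,0,0); link0 fixed
link1: (2,0,0)
PS 1-0 [J2]: (2,0,1)
link2: (3,0,1)
link3: (4,0,1)
PS 2-3 [J2]: (4,0,2)
R 0-3 [J1]: (4,1,2)
link4: (5,1,2)
PS 1-2 [J2]: (5,1,3)
P 4-2 [J1]: (5,2,3)
Grübler: 3·4 − 2·2 − 3 = 5

M = 5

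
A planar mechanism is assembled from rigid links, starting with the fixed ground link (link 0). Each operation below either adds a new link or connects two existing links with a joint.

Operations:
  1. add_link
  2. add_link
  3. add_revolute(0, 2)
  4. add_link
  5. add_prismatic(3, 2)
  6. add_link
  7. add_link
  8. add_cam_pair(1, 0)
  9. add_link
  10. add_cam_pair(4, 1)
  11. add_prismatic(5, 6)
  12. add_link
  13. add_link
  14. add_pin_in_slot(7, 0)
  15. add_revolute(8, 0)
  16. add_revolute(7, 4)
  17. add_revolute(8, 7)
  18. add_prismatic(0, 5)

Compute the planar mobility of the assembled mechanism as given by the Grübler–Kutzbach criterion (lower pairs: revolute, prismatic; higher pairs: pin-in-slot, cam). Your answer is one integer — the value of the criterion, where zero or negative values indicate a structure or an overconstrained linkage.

M = 7

[1;0;0] (link 0 is ground)
L+ [2;0;0]
L+ [3;0;0]
R(0,2)∈J1 [3;1;0]
L+ [4;1;0]
P(3,2)∈J1 [4;2;0]
L+ [5;2;0]
L+ [6;2;0]
C(1,0)∈J2 [6;2;1]
L+ [7;2;1]
C(4,1)∈J2 [7;2;2]
P(5,6)∈J1 [7;3;2]
L+ [8;3;2]
L+ [9;3;2]
PS(7,0)∈J2 [9;3;3]
R(8,0)∈J1 [9;4;3]
R(7,4)∈J1 [9;5;3]
R(8,7)∈J1 [9;6;3]
P(0,5)∈J1 [9;7;3]
mobility = 24 − 14 − 3 = 7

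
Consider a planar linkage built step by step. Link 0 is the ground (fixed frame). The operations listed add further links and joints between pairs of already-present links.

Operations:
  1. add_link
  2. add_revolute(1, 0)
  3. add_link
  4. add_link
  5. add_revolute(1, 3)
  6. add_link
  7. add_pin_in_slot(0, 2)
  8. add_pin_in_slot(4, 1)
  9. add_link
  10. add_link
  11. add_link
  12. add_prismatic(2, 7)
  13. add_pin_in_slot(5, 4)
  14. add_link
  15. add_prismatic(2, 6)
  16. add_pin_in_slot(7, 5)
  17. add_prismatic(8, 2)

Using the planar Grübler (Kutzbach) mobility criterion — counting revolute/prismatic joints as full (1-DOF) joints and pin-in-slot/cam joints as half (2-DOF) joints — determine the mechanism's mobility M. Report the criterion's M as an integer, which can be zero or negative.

M = 10

(L,J1,J2)=(1,0,0); link0 fixed
link1: (2,0,0)
R 1-0 [J1]: (2,1,0)
link2: (3,1,0)
link3: (4,1,0)
R 1-3 [J1]: (4,2,0)
link4: (5,2,0)
PS 0-2 [J2]: (5,2,1)
PS 4-1 [J2]: (5,2,2)
link5: (6,2,2)
link6: (7,2,2)
link7: (8,2,2)
P 2-7 [J1]: (8,3,2)
PS 5-4 [J2]: (8,3,3)
link8: (9,3,3)
P 2-6 [J1]: (9,4,3)
PS 7-5 [J2]: (9,4,4)
P 8-2 [J1]: (9,5,4)
Grübler: 3·8 − 2·5 − 4 = 10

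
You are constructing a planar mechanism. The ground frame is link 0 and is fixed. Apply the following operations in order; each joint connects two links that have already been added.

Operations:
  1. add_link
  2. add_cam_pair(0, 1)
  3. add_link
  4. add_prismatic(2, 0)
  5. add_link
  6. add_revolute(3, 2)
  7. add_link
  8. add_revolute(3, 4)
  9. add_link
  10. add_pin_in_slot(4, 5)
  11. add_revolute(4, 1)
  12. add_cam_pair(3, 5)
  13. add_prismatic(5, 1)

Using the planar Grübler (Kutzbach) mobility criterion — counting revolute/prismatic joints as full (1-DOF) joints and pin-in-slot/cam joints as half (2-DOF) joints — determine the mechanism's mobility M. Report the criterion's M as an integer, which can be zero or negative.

M = 2

ground; <1,0,0>
#1 <2,0,0>
C:0↔1 J2 <2,0,1>
#2 <3,0,1>
P:2↔0 J1 <3,1,1>
#3 <4,1,1>
R:3↔2 J1 <4,2,1>
#4 <5,2,1>
R:3↔4 J1 <5,3,1>
#5 <6,3,1>
PS:4↔5 J2 <6,3,2>
R:4↔1 J1 <6,4,2>
C:3↔5 J2 <6,4,3>
P:5↔1 J1 <6,5,3>
3×5 − 2×5 − 1×3 = 2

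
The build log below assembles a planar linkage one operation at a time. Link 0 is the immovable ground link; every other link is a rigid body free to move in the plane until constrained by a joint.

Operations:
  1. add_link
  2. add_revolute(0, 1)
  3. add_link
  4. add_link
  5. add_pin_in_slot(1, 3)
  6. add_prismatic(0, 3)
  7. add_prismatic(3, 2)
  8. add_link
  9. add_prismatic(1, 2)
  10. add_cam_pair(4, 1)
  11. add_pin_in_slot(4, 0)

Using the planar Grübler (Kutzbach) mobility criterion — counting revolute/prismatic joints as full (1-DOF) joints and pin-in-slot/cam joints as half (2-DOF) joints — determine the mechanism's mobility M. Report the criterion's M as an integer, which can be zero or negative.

ground; <1,0,0>
#1 <2,0,0>
R:0↔1 J1 <2,1,0>
#2 <3,1,0>
#3 <4,1,0>
PS:1↔3 J2 <4,1,1>
P:0↔3 J1 <4,2,1>
P:3↔2 J1 <4,3,1>
#4 <5,3,1>
P:1↔2 J1 <5,4,1>
C:4↔1 J2 <5,4,2>
PS:4↔0 J2 <5,4,3>
3×4 − 2×4 − 1×3 = 1

M = 1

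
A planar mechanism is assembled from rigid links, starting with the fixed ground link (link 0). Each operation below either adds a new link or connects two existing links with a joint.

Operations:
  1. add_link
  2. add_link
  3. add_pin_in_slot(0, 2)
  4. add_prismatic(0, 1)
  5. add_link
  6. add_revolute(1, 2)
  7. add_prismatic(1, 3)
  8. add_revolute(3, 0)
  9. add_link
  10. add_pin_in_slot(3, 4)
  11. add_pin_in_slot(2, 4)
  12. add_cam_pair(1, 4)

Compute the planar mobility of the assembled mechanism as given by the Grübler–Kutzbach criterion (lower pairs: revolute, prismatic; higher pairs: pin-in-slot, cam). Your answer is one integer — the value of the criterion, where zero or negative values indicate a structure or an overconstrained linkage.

(L,J1,J2)=(1,0,0); link0 fixed
link1: (2,0,0)
link2: (3,0,0)
PS 0-2 [J2]: (3,0,1)
P 0-1 [J1]: (3,1,1)
link3: (4,1,1)
R 1-2 [J1]: (4,2,1)
P 1-3 [J1]: (4,3,1)
R 3-0 [J1]: (4,4,1)
link4: (5,4,1)
PS 3-4 [J2]: (5,4,2)
PS 2-4 [J2]: (5,4,3)
C 1-4 [J2]: (5,4,4)
Grübler: 3·4 − 2·4 − 4 = 0

M = 0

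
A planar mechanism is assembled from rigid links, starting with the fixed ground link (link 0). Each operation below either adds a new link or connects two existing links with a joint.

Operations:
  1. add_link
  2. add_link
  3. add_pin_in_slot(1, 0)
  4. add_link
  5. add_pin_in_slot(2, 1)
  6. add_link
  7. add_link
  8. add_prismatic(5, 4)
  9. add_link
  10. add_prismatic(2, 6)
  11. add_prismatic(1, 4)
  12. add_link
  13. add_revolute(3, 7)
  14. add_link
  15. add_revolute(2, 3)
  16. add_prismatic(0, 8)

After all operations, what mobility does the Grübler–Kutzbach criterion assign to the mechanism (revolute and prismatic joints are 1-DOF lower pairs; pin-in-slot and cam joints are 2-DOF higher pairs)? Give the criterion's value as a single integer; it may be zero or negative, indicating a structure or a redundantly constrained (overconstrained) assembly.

M = 10

L=1 J1=0 J2=0
add link → L=2 J1=0 J2=0
add link → L=3 J1=0 J2=0
PS@1,0 dof=2 J2 → L=3 J1=0 J2=1
add link → L=4 J1=0 J2=1
PS@2,1 dof=2 J2 → L=4 J1=0 J2=2
add link → L=5 J1=0 J2=2
add link → L=6 J1=0 J2=2
P@5,4 dof=1 J1 → L=6 J1=1 J2=2
add link → L=7 J1=1 J2=2
P@2,6 dof=1 J1 → L=7 J1=2 J2=2
P@1,4 dof=1 J1 → L=7 J1=3 J2=2
add link → L=8 J1=3 J2=2
R@3,7 dof=1 J1 → L=8 J1=4 J2=2
add link → L=9 J1=4 J2=2
R@2,3 dof=1 J1 → L=9 J1=5 J2=2
P@0,8 dof=1 J1 → L=9 J1=6 J2=2
M=3(L−1)−2J1−J2=3·8−2·6−2=10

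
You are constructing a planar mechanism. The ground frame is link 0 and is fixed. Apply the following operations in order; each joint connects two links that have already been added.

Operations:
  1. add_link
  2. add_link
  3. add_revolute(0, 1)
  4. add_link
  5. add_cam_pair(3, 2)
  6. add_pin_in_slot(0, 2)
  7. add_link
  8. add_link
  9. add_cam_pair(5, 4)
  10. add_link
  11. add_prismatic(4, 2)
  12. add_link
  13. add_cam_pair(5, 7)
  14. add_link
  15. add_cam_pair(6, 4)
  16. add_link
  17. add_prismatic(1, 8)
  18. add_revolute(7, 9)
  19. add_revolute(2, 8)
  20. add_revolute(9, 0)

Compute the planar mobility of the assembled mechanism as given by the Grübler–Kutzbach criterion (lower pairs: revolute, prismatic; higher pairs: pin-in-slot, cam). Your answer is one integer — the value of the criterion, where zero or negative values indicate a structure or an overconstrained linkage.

ground; <1,0,0>
#1 <2,0,0>
#2 <3,0,0>
R:0↔1 J1 <3,1,0>
#3 <4,1,0>
C:3↔2 J2 <4,1,1>
PS:0↔2 J2 <4,1,2>
#4 <5,1,2>
#5 <6,1,2>
C:5↔4 J2 <6,1,3>
#6 <7,1,3>
P:4↔2 J1 <7,2,3>
#7 <8,2,3>
C:5↔7 J2 <8,2,4>
#8 <9,2,4>
C:6↔4 J2 <9,2,5>
#9 <10,2,5>
P:1↔8 J1 <10,3,5>
R:7↔9 J1 <10,4,5>
R:2↔8 J1 <10,5,5>
R:9↔0 J1 <10,6,5>
3×9 − 2×6 − 1×5 = 10

M = 10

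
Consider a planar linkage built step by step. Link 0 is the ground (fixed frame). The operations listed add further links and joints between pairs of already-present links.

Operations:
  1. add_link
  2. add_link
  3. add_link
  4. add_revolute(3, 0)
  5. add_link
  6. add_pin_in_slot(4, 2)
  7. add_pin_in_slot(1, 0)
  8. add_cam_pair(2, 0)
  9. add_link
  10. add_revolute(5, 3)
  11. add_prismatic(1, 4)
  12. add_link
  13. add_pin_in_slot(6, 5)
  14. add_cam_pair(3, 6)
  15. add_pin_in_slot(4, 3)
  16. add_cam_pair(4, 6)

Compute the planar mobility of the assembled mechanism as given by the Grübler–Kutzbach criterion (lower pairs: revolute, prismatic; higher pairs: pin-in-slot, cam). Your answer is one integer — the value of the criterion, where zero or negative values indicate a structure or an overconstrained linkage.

M = 5

(L,J1,J2)=(1,0,0); link0 fixed
link1: (2,0,0)
link2: (3,0,0)
link3: (4,0,0)
R 3-0 [J1]: (4,1,0)
link4: (5,1,0)
PS 4-2 [J2]: (5,1,1)
PS 1-0 [J2]: (5,1,2)
C 2-0 [J2]: (5,1,3)
link5: (6,1,3)
R 5-3 [J1]: (6,2,3)
P 1-4 [J1]: (6,3,3)
link6: (7,3,3)
PS 6-5 [J2]: (7,3,4)
C 3-6 [J2]: (7,3,5)
PS 4-3 [J2]: (7,3,6)
C 4-6 [J2]: (7,3,7)
Grübler: 3·6 − 2·3 − 7 = 5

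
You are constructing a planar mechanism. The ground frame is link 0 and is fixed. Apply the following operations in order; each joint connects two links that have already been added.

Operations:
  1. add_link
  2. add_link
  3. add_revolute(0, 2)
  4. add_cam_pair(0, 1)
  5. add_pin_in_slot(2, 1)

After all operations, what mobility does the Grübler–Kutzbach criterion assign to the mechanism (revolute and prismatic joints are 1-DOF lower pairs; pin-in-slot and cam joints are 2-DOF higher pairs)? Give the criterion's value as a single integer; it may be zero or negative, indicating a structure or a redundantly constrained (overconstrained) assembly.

M = 2

link 0 = ground. State L|J1|J2 = 1|0|0
+link1  2|0|0
+link2  3|0|0
R(0,2) f=1→J1  3|1|0
C(0,1) f=2→J2  3|1|1
PS(2,1) f=2→J2  3|1|2
M = 3(3−1)−2·1−2 = 6−2−2 = 2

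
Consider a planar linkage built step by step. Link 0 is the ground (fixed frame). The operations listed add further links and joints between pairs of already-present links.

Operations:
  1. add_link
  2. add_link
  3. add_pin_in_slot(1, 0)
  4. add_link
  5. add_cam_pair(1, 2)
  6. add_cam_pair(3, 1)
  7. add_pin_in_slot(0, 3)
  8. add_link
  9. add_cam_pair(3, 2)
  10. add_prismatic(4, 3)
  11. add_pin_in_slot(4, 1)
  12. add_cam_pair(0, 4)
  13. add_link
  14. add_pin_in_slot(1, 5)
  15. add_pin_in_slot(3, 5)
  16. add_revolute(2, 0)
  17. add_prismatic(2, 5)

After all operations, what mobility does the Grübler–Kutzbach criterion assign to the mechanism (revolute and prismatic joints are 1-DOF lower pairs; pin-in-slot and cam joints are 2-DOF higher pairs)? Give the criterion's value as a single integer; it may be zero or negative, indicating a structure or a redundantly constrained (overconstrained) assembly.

M = 0

(L,J1,J2)=(1,0,0); link0 fixed
link1: (2,0,0)
link2: (3,0,0)
PS 1-0 [J2]: (3,0,1)
link3: (4,0,1)
C 1-2 [J2]: (4,0,2)
C 3-1 [J2]: (4,0,3)
PS 0-3 [J2]: (4,0,4)
link4: (5,0,4)
C 3-2 [J2]: (5,0,5)
P 4-3 [J1]: (5,1,5)
PS 4-1 [J2]: (5,1,6)
C 0-4 [J2]: (5,1,7)
link5: (6,1,7)
PS 1-5 [J2]: (6,1,8)
PS 3-5 [J2]: (6,1,9)
R 2-0 [J1]: (6,2,9)
P 2-5 [J1]: (6,3,9)
Grübler: 3·5 − 2·3 − 9 = 0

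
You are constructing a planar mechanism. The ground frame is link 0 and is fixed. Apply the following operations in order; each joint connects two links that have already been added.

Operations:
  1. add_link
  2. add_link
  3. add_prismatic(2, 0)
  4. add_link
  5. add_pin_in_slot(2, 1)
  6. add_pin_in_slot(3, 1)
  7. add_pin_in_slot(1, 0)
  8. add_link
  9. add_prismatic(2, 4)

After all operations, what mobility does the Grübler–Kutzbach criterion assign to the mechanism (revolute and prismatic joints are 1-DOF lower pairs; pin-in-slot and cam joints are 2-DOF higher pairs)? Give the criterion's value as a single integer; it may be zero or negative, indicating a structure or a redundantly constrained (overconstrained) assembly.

M = 5

ground; <1,0,0>
#1 <2,0,0>
#2 <3,0,0>
P:2↔0 J1 <3,1,0>
#3 <4,1,0>
PS:2↔1 J2 <4,1,1>
PS:3↔1 J2 <4,1,2>
PS:1↔0 J2 <4,1,3>
#4 <5,1,3>
P:2↔4 J1 <5,2,3>
3×4 − 2×2 − 1×3 = 5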